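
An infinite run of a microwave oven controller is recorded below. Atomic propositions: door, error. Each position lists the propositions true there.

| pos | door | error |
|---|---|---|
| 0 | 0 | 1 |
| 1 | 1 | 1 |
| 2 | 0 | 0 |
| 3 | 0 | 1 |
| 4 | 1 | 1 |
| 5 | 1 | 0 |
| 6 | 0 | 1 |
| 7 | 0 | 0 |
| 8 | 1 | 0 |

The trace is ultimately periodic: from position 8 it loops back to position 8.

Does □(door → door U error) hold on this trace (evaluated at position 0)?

Violated

door → door U error must hold at every position from 0 onward. It fails at position 8, so □(door → door U error) is false.
Positions where door holds: 1, 4, 5, 8.
Check door U error at each: 1→ok, 4→ok, 5→ok, 8→fails.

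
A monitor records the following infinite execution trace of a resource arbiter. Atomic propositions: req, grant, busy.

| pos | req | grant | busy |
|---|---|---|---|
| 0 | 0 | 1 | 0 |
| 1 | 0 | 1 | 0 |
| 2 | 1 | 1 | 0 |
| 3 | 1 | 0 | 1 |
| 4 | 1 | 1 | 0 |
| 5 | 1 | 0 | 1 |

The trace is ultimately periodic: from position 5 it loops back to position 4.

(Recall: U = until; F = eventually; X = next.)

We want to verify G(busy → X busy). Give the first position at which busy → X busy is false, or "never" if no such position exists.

Check busy → X busy at each position in order: 0 ✓, 1 ✓, 2 ✓.
At position 3 the labels are {busy, req} and the next position 4 has {grant, req}, so busy → X busy is false there. This is the first violation.

3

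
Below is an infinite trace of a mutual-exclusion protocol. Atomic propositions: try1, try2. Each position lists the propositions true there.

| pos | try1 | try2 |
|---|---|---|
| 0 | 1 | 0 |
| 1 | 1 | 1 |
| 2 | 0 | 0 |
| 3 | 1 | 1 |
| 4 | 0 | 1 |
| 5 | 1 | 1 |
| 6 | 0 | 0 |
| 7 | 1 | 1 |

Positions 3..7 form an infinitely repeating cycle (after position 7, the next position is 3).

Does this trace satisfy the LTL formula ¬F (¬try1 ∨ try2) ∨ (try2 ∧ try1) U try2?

Walking from position 0: at position 0, try2 has not yet held and try2 ∧ try1 fails, so (try2 ∧ try1) U try2 is false.
At position 0: ¬F (¬try1 ∨ try2) is false; (try2 ∧ try1) U try2 is false; so ¬F (¬try1 ∨ try2) ∨ (try2 ∧ try1) U try2 is false.

Does not hold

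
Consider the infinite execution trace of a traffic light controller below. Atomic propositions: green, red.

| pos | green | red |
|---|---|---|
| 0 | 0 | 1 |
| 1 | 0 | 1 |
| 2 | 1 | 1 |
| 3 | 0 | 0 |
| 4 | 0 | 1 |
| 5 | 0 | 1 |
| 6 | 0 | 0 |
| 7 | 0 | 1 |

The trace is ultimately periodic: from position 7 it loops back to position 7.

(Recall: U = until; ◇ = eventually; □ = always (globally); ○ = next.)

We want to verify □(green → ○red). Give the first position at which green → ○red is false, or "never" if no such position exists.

Check green → ○red at each position in order: 0 ✓, 1 ✓.
At position 2 the labels are {green, red} and the next position 3 has {}, so green → ○red is false there. This is the first violation.

2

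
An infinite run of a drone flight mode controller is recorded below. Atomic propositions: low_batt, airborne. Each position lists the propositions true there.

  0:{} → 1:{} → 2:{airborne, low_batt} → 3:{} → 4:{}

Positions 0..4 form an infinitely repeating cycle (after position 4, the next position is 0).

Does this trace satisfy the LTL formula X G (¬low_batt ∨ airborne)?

Yes

The position after 0 is 1; G (¬low_batt ∨ airborne) is true there.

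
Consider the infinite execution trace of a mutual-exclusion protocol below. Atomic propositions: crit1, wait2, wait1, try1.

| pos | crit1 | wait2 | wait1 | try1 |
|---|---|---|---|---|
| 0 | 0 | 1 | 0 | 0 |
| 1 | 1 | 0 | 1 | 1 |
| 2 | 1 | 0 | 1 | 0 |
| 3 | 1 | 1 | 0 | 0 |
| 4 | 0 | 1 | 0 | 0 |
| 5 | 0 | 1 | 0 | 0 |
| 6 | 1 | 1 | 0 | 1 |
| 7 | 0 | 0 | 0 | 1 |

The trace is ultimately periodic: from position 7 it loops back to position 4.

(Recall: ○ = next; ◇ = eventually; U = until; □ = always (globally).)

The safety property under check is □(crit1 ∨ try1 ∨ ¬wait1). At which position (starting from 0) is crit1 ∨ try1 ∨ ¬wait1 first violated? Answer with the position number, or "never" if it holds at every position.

never

crit1 ∨ try1 ∨ ¬wait1 holds at every position 0..7, and those are all the positions the trace ever visits, so the invariant □(crit1 ∨ try1 ∨ ¬wait1) is never violated.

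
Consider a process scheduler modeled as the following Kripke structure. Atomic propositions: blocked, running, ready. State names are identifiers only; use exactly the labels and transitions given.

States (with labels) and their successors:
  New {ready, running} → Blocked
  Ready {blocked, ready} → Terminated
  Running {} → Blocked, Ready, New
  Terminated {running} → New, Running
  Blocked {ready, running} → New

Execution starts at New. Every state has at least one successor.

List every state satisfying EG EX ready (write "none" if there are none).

States satisfying EX ready: {New, Running, Terminated, Blocked}.
States satisfying EG EX ready: {New, Running, Terminated, Blocked}.

{New, Running, Terminated, Blocked}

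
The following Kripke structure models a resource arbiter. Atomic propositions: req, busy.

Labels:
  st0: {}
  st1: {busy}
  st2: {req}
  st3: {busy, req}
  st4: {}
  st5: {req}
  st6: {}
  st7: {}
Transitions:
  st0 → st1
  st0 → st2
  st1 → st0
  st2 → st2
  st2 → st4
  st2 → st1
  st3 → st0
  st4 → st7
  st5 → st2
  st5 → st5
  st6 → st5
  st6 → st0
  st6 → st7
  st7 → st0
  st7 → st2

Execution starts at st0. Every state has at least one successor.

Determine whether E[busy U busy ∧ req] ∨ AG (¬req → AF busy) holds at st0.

States satisfying busy: {st1, st3}.
States satisfying busy ∧ req: {st3}.
States satisfying E[busy U busy ∧ req]: {st3}.
States satisfying ¬req → AF busy: {st1, st2, st3, st5}.
States satisfying AG (¬req → AF busy): ∅.
States satisfying E[busy U busy ∧ req] ∨ AG (¬req → AF busy): {st3}.
st0 ∉ Sat(E[busy U busy ∧ req] ∨ AG (¬req → AF busy)).

Does not hold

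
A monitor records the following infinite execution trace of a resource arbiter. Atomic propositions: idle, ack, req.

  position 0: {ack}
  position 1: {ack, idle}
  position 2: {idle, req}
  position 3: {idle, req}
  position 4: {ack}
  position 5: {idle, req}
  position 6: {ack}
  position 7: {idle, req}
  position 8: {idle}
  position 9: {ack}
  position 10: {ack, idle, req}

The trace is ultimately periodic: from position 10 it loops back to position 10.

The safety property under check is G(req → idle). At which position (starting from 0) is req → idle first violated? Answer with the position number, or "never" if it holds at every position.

never

req → idle holds at every position 0..10, and those are all the positions the trace ever visits, so the invariant G(req → idle) is never violated.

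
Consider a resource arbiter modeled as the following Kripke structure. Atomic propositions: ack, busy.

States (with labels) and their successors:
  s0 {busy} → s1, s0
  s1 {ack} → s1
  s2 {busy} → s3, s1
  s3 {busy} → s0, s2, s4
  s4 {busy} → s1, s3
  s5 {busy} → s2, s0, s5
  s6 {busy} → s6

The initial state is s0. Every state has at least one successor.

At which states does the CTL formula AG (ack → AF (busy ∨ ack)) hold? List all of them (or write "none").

States satisfying ack → AF (busy ∨ ack): {s0, s1, s2, s3, s4, s5, s6}.
States satisfying AG (ack → AF (busy ∨ ack)): {s0, s1, s2, s3, s4, s5, s6}.

{s0, s1, s2, s3, s4, s5, s6}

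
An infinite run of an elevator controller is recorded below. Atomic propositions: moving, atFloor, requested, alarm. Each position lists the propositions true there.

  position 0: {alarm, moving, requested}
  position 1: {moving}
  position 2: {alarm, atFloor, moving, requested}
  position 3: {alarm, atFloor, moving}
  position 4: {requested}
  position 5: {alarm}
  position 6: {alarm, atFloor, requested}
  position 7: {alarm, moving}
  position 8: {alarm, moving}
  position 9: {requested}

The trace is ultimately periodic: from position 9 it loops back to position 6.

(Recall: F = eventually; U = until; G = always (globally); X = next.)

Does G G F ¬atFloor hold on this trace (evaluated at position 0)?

Holds

G F ¬atFloor holds at every position 0..9, and those are all positions ever visited, so G G F ¬atFloor holds.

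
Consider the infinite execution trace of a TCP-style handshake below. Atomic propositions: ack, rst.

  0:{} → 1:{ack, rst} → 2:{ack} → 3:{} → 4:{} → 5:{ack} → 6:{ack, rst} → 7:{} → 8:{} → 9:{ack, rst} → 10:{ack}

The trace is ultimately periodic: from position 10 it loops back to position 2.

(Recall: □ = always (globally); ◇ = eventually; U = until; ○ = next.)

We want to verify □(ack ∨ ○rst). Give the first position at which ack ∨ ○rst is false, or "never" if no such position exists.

Check ack ∨ ○rst at each position in order: 0 ✓, 1 ✓, 2 ✓.
At position 3 the labels are {} and the next position 4 has {}, so ack ∨ ○rst is false there. This is the first violation.

3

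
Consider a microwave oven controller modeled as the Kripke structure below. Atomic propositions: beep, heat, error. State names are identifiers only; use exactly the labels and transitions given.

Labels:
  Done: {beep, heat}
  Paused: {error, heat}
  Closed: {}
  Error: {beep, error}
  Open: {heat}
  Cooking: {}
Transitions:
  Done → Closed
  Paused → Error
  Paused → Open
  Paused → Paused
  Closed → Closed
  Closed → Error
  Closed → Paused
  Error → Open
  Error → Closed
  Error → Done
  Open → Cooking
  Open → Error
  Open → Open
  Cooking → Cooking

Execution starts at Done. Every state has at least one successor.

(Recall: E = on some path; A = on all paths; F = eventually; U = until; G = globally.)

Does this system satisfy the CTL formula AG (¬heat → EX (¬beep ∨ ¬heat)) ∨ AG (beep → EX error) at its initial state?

Yes

States satisfying ¬heat → EX (¬beep ∨ ¬heat): {Done, Paused, Closed, Error, Open, Cooking}.
States satisfying AG (¬heat → EX (¬beep ∨ ¬heat)): {Done, Paused, Closed, Error, Open, Cooking}.
States satisfying beep → EX error: {Paused, Closed, Open, Cooking}.
States satisfying AG (beep → EX error): {Cooking}.
States satisfying AG (¬heat → EX (¬beep ∨ ¬heat)) ∨ AG (beep → EX error): {Done, Paused, Closed, Error, Open, Cooking}.
Done ∈ Sat(AG (¬heat → EX (¬beep ∨ ¬heat)) ∨ AG (beep → EX error)).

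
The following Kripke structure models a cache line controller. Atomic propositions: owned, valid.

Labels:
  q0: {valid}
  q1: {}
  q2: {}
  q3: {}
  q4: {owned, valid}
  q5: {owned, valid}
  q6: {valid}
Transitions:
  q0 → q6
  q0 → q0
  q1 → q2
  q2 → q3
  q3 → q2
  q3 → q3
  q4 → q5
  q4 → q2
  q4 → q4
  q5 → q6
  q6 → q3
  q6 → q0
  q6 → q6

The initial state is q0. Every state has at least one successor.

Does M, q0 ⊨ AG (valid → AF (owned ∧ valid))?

States satisfying valid → AF (owned ∧ valid): {q1, q2, q3, q4, q5}.
States satisfying AG (valid → AF (owned ∧ valid)): {q1, q2, q3}.
q0 is reachable from q0 and violates valid → AF (owned ∧ valid), so AG fails at q0.
q0 ∉ Sat(AG (valid → AF (owned ∧ valid))).

Violated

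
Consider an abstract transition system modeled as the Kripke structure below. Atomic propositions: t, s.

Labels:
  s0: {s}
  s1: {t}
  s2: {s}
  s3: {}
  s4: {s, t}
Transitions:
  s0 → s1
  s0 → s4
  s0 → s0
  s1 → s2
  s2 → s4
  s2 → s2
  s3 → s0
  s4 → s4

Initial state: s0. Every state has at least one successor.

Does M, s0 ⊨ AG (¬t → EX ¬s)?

Violated

States satisfying ¬t → EX ¬s: {s0, s1, s4}.
States satisfying AG (¬t → EX ¬s): {s4}.
s2 is reachable from s0 and violates ¬t → EX ¬s, so AG fails at s0.
s0 ∉ Sat(AG (¬t → EX ¬s)).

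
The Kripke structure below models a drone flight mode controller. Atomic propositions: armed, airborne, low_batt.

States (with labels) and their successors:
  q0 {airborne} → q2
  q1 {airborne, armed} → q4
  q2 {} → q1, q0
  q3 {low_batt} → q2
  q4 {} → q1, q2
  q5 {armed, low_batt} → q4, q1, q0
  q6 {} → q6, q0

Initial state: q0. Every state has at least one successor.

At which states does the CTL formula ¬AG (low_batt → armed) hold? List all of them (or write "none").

States satisfying low_batt → armed: {q0, q1, q2, q4, q5, q6}.
States satisfying AG (low_batt → armed): {q0, q1, q2, q4, q5, q6}.
States satisfying ¬AG (low_batt → armed): {q3}.

{q3}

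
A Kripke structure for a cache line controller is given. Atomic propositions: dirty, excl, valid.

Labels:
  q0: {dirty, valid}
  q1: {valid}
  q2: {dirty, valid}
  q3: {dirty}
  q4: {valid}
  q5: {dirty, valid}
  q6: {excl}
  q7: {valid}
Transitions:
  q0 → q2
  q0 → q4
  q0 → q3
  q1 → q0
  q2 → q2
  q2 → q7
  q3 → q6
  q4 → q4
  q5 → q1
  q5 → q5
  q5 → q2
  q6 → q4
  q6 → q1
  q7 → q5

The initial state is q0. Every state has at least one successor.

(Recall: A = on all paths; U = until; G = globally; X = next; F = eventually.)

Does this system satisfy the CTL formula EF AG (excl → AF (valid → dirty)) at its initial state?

Yes

States satisfying AG (excl → AF (valid → dirty)): {q0, q1, q2, q3, q4, q5, q6, q7}.
States satisfying EF AG (excl → AF (valid → dirty)): {q0, q1, q2, q3, q4, q5, q6, q7}.
Some path from q0 reaches a state where AG (excl → AF (valid → dirty)) holds.
q0 ∈ Sat(EF AG (excl → AF (valid → dirty))).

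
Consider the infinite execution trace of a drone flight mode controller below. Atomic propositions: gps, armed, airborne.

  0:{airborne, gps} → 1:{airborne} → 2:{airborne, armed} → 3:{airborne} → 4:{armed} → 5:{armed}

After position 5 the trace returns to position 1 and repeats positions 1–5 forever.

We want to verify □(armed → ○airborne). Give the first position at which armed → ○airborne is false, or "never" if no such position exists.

Check armed → ○airborne at each position in order: 0 ✓, 1 ✓, 2 ✓, 3 ✓.
At position 4 the labels are {armed} and the next position 5 has {armed}, so armed → ○airborne is false there. This is the first violation.

4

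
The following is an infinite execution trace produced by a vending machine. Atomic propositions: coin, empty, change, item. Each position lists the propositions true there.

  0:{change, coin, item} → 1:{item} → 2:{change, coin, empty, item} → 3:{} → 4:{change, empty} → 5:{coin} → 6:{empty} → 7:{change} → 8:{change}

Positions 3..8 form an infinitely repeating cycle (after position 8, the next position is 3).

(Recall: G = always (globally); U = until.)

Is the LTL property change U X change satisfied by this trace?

Walking from position 0: X change first holds at position 1, and change holds at every earlier position along the way, so change U X change holds.

Yes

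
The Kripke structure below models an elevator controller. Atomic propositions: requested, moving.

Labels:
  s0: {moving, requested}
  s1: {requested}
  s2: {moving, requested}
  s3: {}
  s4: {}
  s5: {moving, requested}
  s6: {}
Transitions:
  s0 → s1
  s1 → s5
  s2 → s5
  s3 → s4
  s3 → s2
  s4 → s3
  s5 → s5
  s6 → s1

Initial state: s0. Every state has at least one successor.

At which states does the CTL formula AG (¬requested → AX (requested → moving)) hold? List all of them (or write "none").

States satisfying ¬requested → AX (requested → moving): {s0, s1, s2, s3, s4, s5}.
States satisfying AG (¬requested → AX (requested → moving)): {s0, s1, s2, s3, s4, s5}.

{s0, s1, s2, s3, s4, s5}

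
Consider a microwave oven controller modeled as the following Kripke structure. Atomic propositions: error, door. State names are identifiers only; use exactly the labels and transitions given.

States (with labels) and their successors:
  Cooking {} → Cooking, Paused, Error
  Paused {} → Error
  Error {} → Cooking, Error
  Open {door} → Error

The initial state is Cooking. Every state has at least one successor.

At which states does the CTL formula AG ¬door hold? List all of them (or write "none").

{Cooking, Paused, Error}

States satisfying ¬door: {Cooking, Paused, Error}.
States satisfying AG ¬door: {Cooking, Paused, Error}.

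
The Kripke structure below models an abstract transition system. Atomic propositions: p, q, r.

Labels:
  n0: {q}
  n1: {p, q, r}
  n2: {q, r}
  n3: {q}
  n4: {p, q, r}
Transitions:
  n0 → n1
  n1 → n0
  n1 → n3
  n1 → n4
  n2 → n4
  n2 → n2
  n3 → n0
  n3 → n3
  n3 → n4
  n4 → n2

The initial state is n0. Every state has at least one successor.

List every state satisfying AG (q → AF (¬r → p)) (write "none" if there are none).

{n2, n4}

States satisfying q → AF (¬r → p): {n0, n1, n2, n4}.
States satisfying AG (q → AF (¬r → p)): {n2, n4}.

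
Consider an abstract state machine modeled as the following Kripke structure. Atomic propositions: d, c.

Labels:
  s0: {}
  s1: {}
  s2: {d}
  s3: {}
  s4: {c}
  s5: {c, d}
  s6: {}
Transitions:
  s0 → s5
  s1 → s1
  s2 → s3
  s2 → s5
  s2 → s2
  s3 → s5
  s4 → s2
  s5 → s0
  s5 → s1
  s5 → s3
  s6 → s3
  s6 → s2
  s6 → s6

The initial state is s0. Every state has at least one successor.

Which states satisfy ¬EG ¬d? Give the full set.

{s0, s2, s3, s4, s5}

States satisfying ¬d: {s0, s1, s3, s4, s6}.
States satisfying EG ¬d: {s1, s6}.
States satisfying ¬EG ¬d: {s0, s2, s3, s4, s5}.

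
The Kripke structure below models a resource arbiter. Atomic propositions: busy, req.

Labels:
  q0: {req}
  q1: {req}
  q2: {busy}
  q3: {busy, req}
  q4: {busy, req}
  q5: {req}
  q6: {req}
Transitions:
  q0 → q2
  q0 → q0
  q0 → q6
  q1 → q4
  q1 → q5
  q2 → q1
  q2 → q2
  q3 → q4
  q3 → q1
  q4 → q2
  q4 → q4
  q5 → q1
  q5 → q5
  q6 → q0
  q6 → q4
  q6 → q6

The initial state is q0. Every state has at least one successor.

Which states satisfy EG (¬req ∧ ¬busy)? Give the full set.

States satisfying ¬req ∧ ¬busy: ∅.
States satisfying EG (¬req ∧ ¬busy): ∅.

none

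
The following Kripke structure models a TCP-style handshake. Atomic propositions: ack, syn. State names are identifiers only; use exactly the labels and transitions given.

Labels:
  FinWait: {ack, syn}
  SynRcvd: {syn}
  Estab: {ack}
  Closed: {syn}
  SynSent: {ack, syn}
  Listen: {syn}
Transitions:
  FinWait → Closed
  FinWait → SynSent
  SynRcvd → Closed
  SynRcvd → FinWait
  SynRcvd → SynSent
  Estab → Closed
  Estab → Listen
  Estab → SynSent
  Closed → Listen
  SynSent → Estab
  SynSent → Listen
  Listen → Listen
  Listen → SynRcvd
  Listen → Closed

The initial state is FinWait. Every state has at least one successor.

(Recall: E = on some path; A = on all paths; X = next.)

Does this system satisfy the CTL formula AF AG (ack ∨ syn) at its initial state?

Holds

States satisfying AG (ack ∨ syn): {FinWait, SynRcvd, Estab, Closed, SynSent, Listen}.
States satisfying AF AG (ack ∨ syn): {FinWait, SynRcvd, Estab, Closed, SynSent, Listen}.
FinWait ∈ Sat(AF AG (ack ∨ syn)).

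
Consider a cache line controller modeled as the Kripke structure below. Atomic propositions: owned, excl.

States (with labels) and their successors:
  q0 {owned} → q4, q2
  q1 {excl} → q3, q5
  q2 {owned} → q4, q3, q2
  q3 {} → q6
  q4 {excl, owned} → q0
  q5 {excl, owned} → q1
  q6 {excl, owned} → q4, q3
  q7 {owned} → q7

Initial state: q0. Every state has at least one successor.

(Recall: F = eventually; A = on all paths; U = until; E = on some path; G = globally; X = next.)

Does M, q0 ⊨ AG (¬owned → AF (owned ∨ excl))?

Holds

States satisfying ¬owned → AF (owned ∨ excl): {q0, q1, q2, q3, q4, q5, q6, q7}.
States satisfying AG (¬owned → AF (owned ∨ excl)): {q0, q1, q2, q3, q4, q5, q6, q7}.
Every state reachable from q0 satisfies ¬owned → AF (owned ∨ excl).
q0 ∈ Sat(AG (¬owned → AF (owned ∨ excl))).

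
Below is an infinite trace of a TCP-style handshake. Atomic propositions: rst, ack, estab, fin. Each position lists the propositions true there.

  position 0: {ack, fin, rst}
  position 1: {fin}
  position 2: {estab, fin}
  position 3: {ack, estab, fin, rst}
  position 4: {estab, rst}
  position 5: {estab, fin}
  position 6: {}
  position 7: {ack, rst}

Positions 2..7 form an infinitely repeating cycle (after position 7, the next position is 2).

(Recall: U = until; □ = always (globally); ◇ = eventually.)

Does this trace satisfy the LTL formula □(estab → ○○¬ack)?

estab → ○○¬ack must hold at every position from 0 onward. It fails at position 5, so □(estab → ○○¬ack) is false.
Positions where estab holds: 2, 3, 4, 5.
Check ○○¬ack at each: 2→ok, 3→ok, 4→ok, 5→fails.

Does not hold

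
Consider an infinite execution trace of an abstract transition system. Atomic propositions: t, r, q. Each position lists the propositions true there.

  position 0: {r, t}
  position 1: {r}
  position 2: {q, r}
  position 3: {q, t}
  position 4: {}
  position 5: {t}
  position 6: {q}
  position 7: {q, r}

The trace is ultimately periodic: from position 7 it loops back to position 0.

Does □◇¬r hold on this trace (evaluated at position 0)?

Satisfied

◇¬r holds at every position 0..7, and those are all positions ever visited, so □◇¬r holds.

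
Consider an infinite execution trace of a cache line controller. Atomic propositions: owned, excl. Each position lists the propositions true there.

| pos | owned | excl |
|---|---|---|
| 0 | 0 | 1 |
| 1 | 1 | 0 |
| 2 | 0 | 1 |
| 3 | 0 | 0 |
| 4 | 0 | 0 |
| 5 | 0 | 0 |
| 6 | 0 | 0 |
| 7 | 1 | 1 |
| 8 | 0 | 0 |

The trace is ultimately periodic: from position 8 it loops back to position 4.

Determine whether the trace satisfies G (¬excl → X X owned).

No

¬excl → X X owned must hold at every position from 0 onward. It fails at position 1, so G (¬excl → X X owned) is false.
Positions where ¬excl holds: 1, 3, 4, 5, 6, 8.
Check X X owned at each: 1→fails, 3→fails, 4→fails, 5→ok, 6→fails, 8→fails.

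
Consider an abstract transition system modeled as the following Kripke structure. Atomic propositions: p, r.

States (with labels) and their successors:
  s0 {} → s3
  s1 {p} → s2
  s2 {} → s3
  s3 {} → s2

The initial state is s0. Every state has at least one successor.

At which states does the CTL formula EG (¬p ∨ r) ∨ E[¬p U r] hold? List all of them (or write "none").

{s0, s2, s3}

States satisfying ¬p ∨ r: {s0, s2, s3}.
States satisfying EG (¬p ∨ r): {s0, s2, s3}.
States satisfying ¬p: {s0, s2, s3}.
States satisfying r: ∅.
States satisfying E[¬p U r]: ∅.
States satisfying EG (¬p ∨ r) ∨ E[¬p U r]: {s0, s2, s3}.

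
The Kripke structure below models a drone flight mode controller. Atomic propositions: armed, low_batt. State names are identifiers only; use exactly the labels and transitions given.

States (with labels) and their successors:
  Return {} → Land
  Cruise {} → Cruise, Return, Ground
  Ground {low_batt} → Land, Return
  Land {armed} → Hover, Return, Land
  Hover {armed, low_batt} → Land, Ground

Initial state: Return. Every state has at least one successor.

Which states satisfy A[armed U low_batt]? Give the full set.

{Ground, Hover}

States satisfying armed: {Land, Hover}.
States satisfying low_batt: {Ground, Hover}.
States satisfying A[armed U low_batt]: {Ground, Hover}.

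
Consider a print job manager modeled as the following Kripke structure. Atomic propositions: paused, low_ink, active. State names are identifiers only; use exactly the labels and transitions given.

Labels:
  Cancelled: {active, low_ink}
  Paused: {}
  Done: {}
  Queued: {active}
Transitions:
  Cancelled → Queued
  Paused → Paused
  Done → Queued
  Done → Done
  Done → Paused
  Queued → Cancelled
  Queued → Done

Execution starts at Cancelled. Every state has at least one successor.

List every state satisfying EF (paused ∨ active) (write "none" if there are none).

States satisfying paused ∨ active: {Cancelled, Queued}.
States satisfying EF (paused ∨ active): {Cancelled, Done, Queued}.

{Cancelled, Done, Queued}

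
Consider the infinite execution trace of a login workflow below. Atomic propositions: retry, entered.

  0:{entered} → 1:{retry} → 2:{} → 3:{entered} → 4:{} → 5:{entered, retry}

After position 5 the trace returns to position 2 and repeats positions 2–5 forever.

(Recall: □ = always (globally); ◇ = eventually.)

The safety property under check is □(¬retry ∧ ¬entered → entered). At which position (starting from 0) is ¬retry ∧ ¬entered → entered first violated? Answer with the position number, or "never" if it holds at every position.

2

Check ¬retry ∧ ¬entered → entered at each position in order: 0 ✓, 1 ✓.
At position 2 the labels are {}, so ¬retry ∧ ¬entered → entered is false there. This is the first violation.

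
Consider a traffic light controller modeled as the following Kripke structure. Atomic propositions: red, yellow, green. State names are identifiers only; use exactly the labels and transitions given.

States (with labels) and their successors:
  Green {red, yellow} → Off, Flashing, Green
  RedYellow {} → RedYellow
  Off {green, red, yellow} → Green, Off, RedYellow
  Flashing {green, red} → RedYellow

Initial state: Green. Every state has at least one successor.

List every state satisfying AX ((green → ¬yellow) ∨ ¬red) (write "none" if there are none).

States satisfying (green → ¬yellow) ∨ ¬red: {Green, RedYellow, Flashing}.
States satisfying AX ((green → ¬yellow) ∨ ¬red): {RedYellow, Flashing}.

{RedYellow, Flashing}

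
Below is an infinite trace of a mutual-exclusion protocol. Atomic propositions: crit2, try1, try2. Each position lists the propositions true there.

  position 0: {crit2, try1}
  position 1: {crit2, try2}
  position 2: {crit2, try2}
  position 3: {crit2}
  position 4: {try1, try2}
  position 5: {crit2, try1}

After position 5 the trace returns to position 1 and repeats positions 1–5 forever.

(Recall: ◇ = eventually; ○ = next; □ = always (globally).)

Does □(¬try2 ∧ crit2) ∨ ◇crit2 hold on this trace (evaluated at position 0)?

¬try2 ∧ crit2 must hold at every position from 0 onward. It fails at position 1, so □(¬try2 ∧ crit2) is false.
crit2 holds at position 0, which is reachable from 0, so ◇crit2 holds.
At position 0: □(¬try2 ∧ crit2) is false; ◇crit2 is true; so □(¬try2 ∧ crit2) ∨ ◇crit2 is true.

Yes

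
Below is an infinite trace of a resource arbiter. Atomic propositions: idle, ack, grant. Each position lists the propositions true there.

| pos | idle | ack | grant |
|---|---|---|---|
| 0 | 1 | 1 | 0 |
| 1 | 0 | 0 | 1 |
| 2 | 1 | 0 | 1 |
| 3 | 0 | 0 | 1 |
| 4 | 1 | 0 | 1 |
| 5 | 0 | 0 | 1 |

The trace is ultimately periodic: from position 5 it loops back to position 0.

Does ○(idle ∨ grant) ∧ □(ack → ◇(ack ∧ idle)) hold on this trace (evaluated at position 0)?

The position after 0 is 1; idle ∨ grant is true there.
ack → ◇(ack ∧ idle) holds at every position 0..5, and those are all positions ever visited, so □(ack → ◇(ack ∧ idle)) holds.
Positions where ack holds: 0.
Check ◇(ack ∧ idle) at each: 0→ok.
At position 0: ○(idle ∨ grant) is true; □(ack → ◇(ack ∧ idle)) is true; so ○(idle ∨ grant) ∧ □(ack → ◇(ack ∧ idle)) is true.

Holds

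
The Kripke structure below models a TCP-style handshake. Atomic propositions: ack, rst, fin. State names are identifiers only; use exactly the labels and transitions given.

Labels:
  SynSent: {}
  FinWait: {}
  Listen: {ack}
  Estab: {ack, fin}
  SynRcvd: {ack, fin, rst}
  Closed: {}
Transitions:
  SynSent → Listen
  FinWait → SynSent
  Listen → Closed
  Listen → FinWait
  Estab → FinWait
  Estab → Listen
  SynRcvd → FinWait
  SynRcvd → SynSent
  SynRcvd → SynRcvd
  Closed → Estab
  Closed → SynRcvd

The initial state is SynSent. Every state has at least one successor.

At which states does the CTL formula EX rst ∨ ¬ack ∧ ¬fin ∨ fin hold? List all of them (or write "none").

States satisfying rst: {SynRcvd}.
States satisfying EX rst: {SynRcvd, Closed}.
States satisfying ¬ack: {SynSent, FinWait, Closed}.
States satisfying ¬fin: {SynSent, FinWait, Listen, Closed}.
States satisfying ¬ack ∧ ¬fin: {SynSent, FinWait, Closed}.
States satisfying ¬ack ∧ ¬fin ∨ fin: {SynSent, FinWait, Estab, SynRcvd, Closed}.
States satisfying EX rst ∨ ¬ack ∧ ¬fin ∨ fin: {SynSent, FinWait, Estab, SynRcvd, Closed}.

{SynSent, FinWait, Estab, SynRcvd, Closed}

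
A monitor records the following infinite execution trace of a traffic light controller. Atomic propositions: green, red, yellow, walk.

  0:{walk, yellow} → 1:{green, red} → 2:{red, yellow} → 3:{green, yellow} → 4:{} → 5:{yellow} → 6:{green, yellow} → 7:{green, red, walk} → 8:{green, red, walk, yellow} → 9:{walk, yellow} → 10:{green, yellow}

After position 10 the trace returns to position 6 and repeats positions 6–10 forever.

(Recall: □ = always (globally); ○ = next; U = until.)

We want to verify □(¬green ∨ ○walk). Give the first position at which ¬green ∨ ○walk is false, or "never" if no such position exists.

Check ¬green ∨ ○walk at each position in order: 0 ✓.
At position 1 the labels are {green, red} and the next position 2 has {red, yellow}, so ¬green ∨ ○walk is false there. This is the first violation.

1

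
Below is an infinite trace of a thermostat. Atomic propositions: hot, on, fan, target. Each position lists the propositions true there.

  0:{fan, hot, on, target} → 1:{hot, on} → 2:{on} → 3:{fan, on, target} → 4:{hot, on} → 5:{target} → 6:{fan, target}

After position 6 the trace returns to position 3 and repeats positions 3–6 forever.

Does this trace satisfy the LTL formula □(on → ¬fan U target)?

Holds

on → ¬fan U target holds at every position 0..6, and those are all positions ever visited, so □(on → ¬fan U target) holds.
Positions where on holds: 0, 1, 2, 3, 4.
Check ¬fan U target at each: 0→ok, 1→ok, 2→ok, 3→ok, 4→ok.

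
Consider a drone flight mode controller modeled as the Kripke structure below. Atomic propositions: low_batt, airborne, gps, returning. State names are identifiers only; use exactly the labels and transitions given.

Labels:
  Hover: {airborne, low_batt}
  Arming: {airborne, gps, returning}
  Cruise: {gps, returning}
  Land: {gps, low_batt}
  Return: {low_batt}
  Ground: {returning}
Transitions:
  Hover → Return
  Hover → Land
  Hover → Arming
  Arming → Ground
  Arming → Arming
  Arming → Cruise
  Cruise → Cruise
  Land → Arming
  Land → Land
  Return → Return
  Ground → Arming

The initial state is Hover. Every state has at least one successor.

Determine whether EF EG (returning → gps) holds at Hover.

Yes

States satisfying EG (returning → gps): {Hover, Arming, Cruise, Land, Return}.
States satisfying EF EG (returning → gps): {Hover, Arming, Cruise, Land, Return, Ground}.
Some path from Hover reaches a state where EG (returning → gps) holds.
Hover ∈ Sat(EF EG (returning → gps)).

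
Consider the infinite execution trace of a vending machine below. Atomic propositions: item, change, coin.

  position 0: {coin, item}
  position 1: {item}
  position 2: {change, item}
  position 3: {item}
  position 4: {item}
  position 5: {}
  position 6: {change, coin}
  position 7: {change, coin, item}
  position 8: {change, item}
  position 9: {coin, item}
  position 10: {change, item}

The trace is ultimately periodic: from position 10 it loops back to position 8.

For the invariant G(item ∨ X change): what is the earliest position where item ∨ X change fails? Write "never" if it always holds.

item ∨ X change holds at every position 0..10, and those are all the positions the trace ever visits, so the invariant G(item ∨ X change) is never violated.

never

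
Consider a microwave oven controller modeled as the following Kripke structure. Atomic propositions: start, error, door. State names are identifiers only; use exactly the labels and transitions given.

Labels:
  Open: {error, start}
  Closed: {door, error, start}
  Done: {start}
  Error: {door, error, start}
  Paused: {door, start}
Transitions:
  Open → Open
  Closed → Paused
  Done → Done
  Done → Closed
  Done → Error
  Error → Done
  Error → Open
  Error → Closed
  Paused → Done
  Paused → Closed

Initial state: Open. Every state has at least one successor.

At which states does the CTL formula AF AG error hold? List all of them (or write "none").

States satisfying AG error: {Open}.
States satisfying AF AG error: {Open}.

{Open}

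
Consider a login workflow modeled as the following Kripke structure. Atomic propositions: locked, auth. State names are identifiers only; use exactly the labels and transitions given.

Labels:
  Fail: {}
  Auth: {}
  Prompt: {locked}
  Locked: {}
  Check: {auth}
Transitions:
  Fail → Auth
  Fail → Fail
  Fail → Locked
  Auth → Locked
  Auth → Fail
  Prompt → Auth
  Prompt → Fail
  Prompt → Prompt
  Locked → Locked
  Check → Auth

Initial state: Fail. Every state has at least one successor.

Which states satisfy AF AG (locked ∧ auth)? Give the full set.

States satisfying AG (locked ∧ auth): ∅.
States satisfying AF AG (locked ∧ auth): ∅.

none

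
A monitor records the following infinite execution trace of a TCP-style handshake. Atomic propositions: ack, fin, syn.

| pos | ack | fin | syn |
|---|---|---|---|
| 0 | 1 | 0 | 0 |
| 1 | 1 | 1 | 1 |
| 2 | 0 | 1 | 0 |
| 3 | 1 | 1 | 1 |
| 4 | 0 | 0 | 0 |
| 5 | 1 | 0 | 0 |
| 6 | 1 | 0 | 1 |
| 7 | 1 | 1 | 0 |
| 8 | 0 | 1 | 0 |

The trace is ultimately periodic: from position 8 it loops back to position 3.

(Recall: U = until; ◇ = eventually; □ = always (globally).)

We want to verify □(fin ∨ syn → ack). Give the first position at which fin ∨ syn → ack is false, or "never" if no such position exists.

2

Check fin ∨ syn → ack at each position in order: 0 ✓, 1 ✓.
At position 2 the labels are {fin}, so fin ∨ syn → ack is false there. This is the first violation.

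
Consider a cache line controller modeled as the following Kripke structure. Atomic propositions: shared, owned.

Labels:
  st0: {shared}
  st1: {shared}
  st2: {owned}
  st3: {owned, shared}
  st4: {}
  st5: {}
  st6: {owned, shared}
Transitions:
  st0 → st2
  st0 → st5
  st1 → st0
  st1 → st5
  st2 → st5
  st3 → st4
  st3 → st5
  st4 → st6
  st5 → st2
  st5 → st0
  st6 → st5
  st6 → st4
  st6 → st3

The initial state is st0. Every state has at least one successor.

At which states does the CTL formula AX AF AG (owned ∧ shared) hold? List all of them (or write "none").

none

States satisfying AF AG (owned ∧ shared): ∅.
States satisfying AX AF AG (owned ∧ shared): ∅.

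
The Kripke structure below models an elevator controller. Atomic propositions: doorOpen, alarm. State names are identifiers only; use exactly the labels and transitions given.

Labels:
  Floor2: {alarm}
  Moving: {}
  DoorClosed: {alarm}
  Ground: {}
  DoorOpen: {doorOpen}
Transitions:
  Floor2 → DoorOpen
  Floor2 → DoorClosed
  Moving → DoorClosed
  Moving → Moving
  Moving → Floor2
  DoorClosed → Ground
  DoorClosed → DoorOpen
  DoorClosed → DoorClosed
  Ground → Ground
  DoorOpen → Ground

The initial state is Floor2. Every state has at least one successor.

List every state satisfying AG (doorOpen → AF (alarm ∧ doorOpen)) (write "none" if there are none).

States satisfying doorOpen → AF (alarm ∧ doorOpen): {Floor2, Moving, DoorClosed, Ground}.
States satisfying AG (doorOpen → AF (alarm ∧ doorOpen)): {Ground}.

{Ground}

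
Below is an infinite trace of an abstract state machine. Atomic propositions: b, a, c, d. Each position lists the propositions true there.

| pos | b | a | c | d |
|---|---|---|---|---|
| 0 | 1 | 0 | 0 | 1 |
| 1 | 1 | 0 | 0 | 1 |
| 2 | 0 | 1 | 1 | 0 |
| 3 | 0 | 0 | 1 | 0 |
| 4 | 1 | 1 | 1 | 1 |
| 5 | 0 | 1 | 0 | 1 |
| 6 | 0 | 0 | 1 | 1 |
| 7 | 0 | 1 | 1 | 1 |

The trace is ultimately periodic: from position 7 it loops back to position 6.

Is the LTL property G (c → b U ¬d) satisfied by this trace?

No

c → b U ¬d must hold at every position from 0 onward. It fails at position 4, so G (c → b U ¬d) is false.
Positions where c holds: 2, 3, 4, 6, 7.
Check b U ¬d at each: 2→ok, 3→ok, 4→fails, 6→fails, 7→fails.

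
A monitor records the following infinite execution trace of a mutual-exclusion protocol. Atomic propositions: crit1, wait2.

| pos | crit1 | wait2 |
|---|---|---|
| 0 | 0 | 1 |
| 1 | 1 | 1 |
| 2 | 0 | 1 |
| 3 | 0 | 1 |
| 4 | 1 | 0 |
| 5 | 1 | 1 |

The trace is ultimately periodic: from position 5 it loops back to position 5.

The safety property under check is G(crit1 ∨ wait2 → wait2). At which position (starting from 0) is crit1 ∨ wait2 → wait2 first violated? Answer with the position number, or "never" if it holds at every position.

Check crit1 ∨ wait2 → wait2 at each position in order: 0 ✓, 1 ✓, 2 ✓, 3 ✓.
At position 4 the labels are {crit1}, so crit1 ∨ wait2 → wait2 is false there. This is the first violation.

4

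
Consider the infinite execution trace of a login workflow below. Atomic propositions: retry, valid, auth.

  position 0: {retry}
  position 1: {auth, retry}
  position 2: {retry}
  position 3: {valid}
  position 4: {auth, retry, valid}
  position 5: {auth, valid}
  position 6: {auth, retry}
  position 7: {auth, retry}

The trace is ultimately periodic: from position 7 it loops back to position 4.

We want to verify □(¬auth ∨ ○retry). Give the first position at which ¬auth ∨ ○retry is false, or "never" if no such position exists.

Check ¬auth ∨ ○retry at each position in order: 0 ✓, 1 ✓, 2 ✓, 3 ✓.
At position 4 the labels are {auth, retry, valid} and the next position 5 has {auth, valid}, so ¬auth ∨ ○retry is false there. This is the first violation.

4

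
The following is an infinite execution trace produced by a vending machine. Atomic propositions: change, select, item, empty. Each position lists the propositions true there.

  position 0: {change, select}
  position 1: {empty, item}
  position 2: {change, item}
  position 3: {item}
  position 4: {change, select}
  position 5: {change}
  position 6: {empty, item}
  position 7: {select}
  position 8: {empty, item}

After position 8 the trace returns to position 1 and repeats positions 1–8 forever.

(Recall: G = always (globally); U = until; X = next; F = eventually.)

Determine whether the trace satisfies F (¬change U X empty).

Yes

¬change U X empty holds at position 0, which is reachable from 0, so F (¬change U X empty) holds.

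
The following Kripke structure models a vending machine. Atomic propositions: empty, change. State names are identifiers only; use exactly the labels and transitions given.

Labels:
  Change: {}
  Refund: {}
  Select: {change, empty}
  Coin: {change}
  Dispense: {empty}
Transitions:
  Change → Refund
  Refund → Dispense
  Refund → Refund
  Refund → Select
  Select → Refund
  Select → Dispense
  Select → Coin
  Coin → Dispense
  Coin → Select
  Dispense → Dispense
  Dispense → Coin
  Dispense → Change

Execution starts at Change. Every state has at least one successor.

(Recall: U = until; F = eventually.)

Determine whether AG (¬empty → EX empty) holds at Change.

States satisfying ¬empty → EX empty: {Refund, Select, Coin, Dispense}.
States satisfying AG (¬empty → EX empty): ∅.
Change is reachable from Change and violates ¬empty → EX empty, so AG fails at Change.
Change ∉ Sat(AG (¬empty → EX empty)).

Does not hold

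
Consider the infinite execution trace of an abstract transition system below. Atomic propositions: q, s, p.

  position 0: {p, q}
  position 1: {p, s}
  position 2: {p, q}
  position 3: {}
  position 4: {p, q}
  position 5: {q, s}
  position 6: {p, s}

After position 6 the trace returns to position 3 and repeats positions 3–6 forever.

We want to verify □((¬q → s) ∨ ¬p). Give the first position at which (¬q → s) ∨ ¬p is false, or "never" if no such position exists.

never

(¬q → s) ∨ ¬p holds at every position 0..6, and those are all the positions the trace ever visits, so the invariant □((¬q → s) ∨ ¬p) is never violated.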